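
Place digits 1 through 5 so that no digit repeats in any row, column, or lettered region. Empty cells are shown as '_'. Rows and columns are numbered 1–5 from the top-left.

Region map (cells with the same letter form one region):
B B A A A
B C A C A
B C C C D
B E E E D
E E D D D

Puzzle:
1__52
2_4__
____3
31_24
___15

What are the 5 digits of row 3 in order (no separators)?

52143

R1C2 = 4 (sole candidate).
R1C3 = 3 (sole candidate).
R2C4 = 3 (sole candidate).
R2C5 = 1 (sole candidate).
R3C1 = 5: row 3 has {3}; col 1 has {1,2,3}; region has {1,2,3,4} → only 5 remains.
R3C2 = 2: row 3 has {3,5}; col 2 has {1,4}; region has {3} → only 2 remains.
R3C3 = 1: row 3 has {2,3,5}; col 3 has {3,4}; region has {2,3} → only 1 remains.
R3C4 = 4: row 3 has {1,2,3,5}; col 4 has {1,2,3,5}; region has {1,2,3} → only 4 remains.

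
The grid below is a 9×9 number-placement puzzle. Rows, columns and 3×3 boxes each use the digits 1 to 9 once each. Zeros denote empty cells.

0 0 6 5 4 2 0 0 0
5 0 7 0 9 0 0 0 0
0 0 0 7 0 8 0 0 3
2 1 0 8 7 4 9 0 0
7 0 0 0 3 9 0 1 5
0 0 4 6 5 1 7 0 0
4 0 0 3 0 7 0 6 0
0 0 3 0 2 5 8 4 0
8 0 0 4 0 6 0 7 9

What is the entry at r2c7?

6

r1c7 = 1 (sole candidate).
r2c4 = 1 (sole candidate).
r2c6 = 3 (sole candidate).
r3c5 = 6 (sole candidate).
r4c3 = 5 (sole candidate).
r4c8 = 3 (sole candidate).
r4c9 = 6 (sole candidate).
r5c3 = 8 (sole candidate).
r5c4 = 2 (sole candidate).
r5c7 = 4 (sole candidate).
r8c4 = 9 (sole candidate).
r8c9 = 1 (sole candidate).
r9c5 = 1 (sole candidate).
r5c2 = 6 (sole candidate).
r7c5 = 8 (sole candidate).
r7c9 = 2 (sole candidate).
r8c1 = 6 (sole candidate).
r8c2 = 7 (sole candidate).
r9c3 = 2 (sole candidate).
r6c9 = 8 (sole candidate).
r7c7 = 5 (sole candidate).
r9c2 = 5 (sole candidate).
r9c7 = 3 (sole candidate).
r1c9 = 7 (sole candidate).
r2c9 = 4 (sole candidate).
r3c7 = 2 (sole candidate).
r6c8 = 2 (sole candidate).
r7c2 = 9 (sole candidate).
r7c3 = 1 (sole candidate).
r2c7 = 6: row 2 has {1,3,4,5,7,9}; col 7 has {1,2,3,4,5,7,8,9}; box has {1,2,3,4,7} → only 6 remains.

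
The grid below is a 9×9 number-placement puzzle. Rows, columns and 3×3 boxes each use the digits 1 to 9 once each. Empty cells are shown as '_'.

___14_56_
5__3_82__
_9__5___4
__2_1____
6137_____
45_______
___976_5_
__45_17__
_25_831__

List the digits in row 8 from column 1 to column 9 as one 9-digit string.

row 8, column 5 = 2: row 8 has {1,4,5,7}; col 5 has {1,4,5,7,8}; box has {1,3,5,6,7,8,9} → only 2 remains.
row 9, column 4 = 4: row 9 has {1,2,3,5,8}; col 4 has {1,3,5,7,9}; box has {1,2,3,5,6,7,8,9} → only 4 remains.
row 9, column 8 = 9: row 9 has {1,2,3,4,5,8}; col 8 has {5,6}; box has {1,5,7} → only 9 remains.
row 9, column 9 = 6: row 9 has {1,2,3,4,5,8,9}; col 9 has {4}; box has {1,5,7,9} → only 6 remains.
row 5, column 5 = 9: row 5 has {1,3,6,7}; col 5 has {1,2,4,5,7,8}; box has {1,7} → only 9 remains.
row 6, column 6 = 2: row 6 has {4,5}; col 6 has {1,3,6,8}; box has {1,7,9} → only 2 remains.
row 9, column 1 = 7: row 9 has {1,2,3,4,5,6,8,9}; col 1 has {4,5,6}; box has {2,4,5} → only 7 remains.
row 2, column 5 = 6: row 2 has {2,3,5,8}; col 5 has {1,2,4,5,7,8,9}; box has {1,3,4,5,8} → only 6 remains.
row 3, column 4 = 2: row 3 has {4,5,9}; col 4 has {1,3,4,5,7,9}; box has {1,3,4,5,6,8} → only 2 remains.
row 3, column 6 = 7: row 3 has {2,4,5,9}; col 6 has {1,2,3,6,8}; box has {1,2,3,4,5,6,8} → only 7 remains.
row 6, column 5 = 3: row 6 has {2,4,5}; col 5 has {1,2,4,5,6,7,8,9}; box has {1,2,7,9} → only 3 remains.
row 1, column 6 = 9: row 1 has {1,4,5,6}; col 6 has {1,2,3,6,7,8}; box has {1,2,3,4,5,6,7,8} → only 9 remains.
row 1, column 1 = 2: in row 1, 2 can only go here (every other open cell in that row sees a 2).
row 2, column 2 = 4: in row 2, 4 can only go here (every other open cell in that row sees a 4).
row 2, column 9 = 9: in row 2, 9 can only go here (every other open cell in that row sees a 9).
row 3, column 3 = 6: in row 3, 6 can only go here (every other open cell in that row sees a 6).
row 7, column 9 = 2: in row 7, 2 can only go here (every other open cell in that row sees a 2).
row 7, column 7 = 4: in row 7, 4 can only go here (every other open cell in that row sees a 4).
row 5, column 7 = 8: row 5 has {1,3,6,7,9}; col 7 has {1,2,4,5,7}; box has {} → only 8 remains.
row 5, column 9 = 5: row 5 has {1,3,6,7,8,9}; col 9 has {2,4,6,9}; box has {8} → only 5 remains.
row 3, column 7 = 3: row 3 has {2,4,5,6,7,9}; col 7 has {1,2,4,5,7,8}; box has {2,4,5,6,9} → only 3 remains.
row 5, column 6 = 4: row 5 has {1,3,5,6,7,8,9}; col 6 has {1,2,3,6,7,8,9}; box has {1,2,3,7,9} → only 4 remains.
row 5, column 8 = 2: row 5 has {1,3,4,5,6,7,8,9}; col 8 has {5,6,9}; box has {5,8} → only 2 remains.
row 4, column 6 = 5: row 4 has {1,2}; col 6 has {1,2,3,4,6,7,8,9}; box has {1,2,3,4,7,9} → only 5 remains.
row 1, column 2 = 3: in row 1, 3 can only go here (every other open cell in that row sees a 3).
row 7, column 2 = 8: row 7 has {2,4,5,6,7,9}; col 2 has {1,2,3,4,5,9}; box has {2,4,5,7} → only 8 remains.
row 7, column 3 = 1: row 7 has {2,4,5,6,7,8,9}; col 3 has {2,3,4,5,6}; box has {2,4,5,7,8} → only 1 remains.
row 8, column 2 = 6: row 8 has {1,2,4,5,7}; col 2 has {1,2,3,4,5,8,9}; box has {1,2,4,5,7,8} → only 6 remains.
row 2, column 3 = 7: row 2 has {2,3,4,5,6,8,9}; col 3 has {1,2,3,4,5,6}; box has {2,3,4,5,6,9} → only 7 remains.
row 2, column 8 = 1: row 2 has {2,3,4,5,6,7,8,9}; col 8 has {2,5,6,9}; box has {2,3,4,5,6,9} → only 1 remains.
row 3, column 8 = 8: row 3 has {2,3,4,5,6,7,9}; col 8 has {1,2,5,6,9}; box has {1,2,3,4,5,6,9} → only 8 remains.
row 4, column 2 = 7: row 4 has {1,2,5}; col 2 has {1,2,3,4,5,6,8,9}; box has {1,2,3,4,5,6} → only 7 remains.
row 4, column 9 = 3: row 4 has {1,2,5,7}; col 9 has {2,4,5,6,9}; box has {2,5,8} → only 3 remains.
row 6, column 8 = 7: row 6 has {2,3,4,5}; col 8 has {1,2,5,6,8,9}; box has {2,3,5,8} → only 7 remains.
row 6, column 9 = 1: row 6 has {2,3,4,5,7}; col 9 has {2,3,4,5,6,9}; box has {2,3,5,7,8} → only 1 remains.
row 7, column 1 = 3: row 7 has {1,2,4,5,6,7,8,9}; col 1 has {2,4,5,6,7}; box has {1,2,4,5,6,7,8} → only 3 remains.
row 8, column 1 = 9: row 8 has {1,2,4,5,6,7}; col 1 has {2,3,4,5,6,7}; box has {1,2,3,4,5,6,7,8} → only 9 remains.
row 8, column 8 = 3: row 8 has {1,2,4,5,6,7,9}; col 8 has {1,2,5,6,7,8,9}; box has {1,2,4,5,6,7,9} → only 3 remains.
row 8, column 9 = 8: row 8 has {1,2,3,4,5,6,7,9}; col 9 has {1,2,3,4,5,6,9}; box has {1,2,3,4,5,6,7,9} → only 8 remains.

964521738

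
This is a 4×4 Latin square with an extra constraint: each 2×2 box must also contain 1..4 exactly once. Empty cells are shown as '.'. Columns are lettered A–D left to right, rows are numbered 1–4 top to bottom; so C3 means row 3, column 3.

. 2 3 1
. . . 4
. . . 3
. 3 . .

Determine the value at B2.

A1 = 4: row 1 has {1,2,3}; col 1 has {}; box has {2} → only 4 remains.
B2 = 1: row 2 has {4}; col 2 has {2,3}; box has {2,4} → only 1 remains.

1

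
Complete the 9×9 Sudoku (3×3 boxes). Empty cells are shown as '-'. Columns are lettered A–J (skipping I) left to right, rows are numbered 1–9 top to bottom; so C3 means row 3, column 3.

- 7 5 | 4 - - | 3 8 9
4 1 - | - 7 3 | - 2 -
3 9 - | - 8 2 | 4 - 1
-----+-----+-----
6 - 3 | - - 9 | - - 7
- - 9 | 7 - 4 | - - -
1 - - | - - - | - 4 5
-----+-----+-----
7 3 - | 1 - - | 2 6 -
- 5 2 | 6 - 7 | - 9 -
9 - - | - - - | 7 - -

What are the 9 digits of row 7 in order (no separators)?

A1 = 2: row 1 has {3,4,5,7,8,9}; col 1 has {1,3,4,6,7,9}; box has {1,3,4,5,7,9} → only 2 remains.
J2 = 6: row 2 has {1,2,3,4,7}; col 9 has {1,5,7,9}; box has {1,2,3,4,8,9} → only 6 remains.
C3 = 6: row 3 has {1,2,3,4,8,9}; col 3 has {2,3,5,9}; box has {1,2,3,4,5,7,9} → only 6 remains.
D3 = 5: row 3 has {1,2,3,4,6,8,9}; col 4 has {1,4,6,7}; box has {2,3,4,7,8} → only 5 remains.
H3 = 7: row 3 has {1,2,3,4,5,6,8,9}; col 8 has {2,4,6,8,9}; box has {1,2,3,4,6,8,9} → only 7 remains.
H4 = 1: row 4 has {3,6,7,9}; col 8 has {2,4,6,7,8,9}; box has {4,5,7} → only 1 remains.
H5 = 3: row 5 has {4,7,9}; col 8 has {1,2,4,6,7,8,9}; box has {1,4,5,7} → only 3 remains.
A8 = 8: row 8 has {2,5,6,7,9}; col 1 has {1,2,3,4,6,7,9}; box has {2,3,5,7,9} → only 8 remains.
G8 = 1: row 8 has {2,5,6,7,8,9}; col 7 has {2,3,4,7}; box has {2,6,7,9} → only 1 remains.
H9 = 5: row 9 has {7,9}; col 8 has {1,2,3,4,6,7,8,9}; box has {1,2,6,7,9} → only 5 remains.
C2 = 8: row 2 has {1,2,3,4,6,7}; col 3 has {2,3,5,6,9}; box has {1,2,3,4,5,6,7,9} → only 8 remains.
D2 = 9: row 2 has {1,2,3,4,6,7,8}; col 4 has {1,4,5,6,7}; box has {2,3,4,5,7,8} → only 9 remains.
G2 = 5: row 2 has {1,2,3,4,6,7,8,9}; col 7 has {1,2,3,4,7}; box has {1,2,3,4,6,7,8,9} → only 5 remains.
G4 = 8: row 4 has {1,3,6,7,9}; col 7 has {1,2,3,4,5,7}; box has {1,3,4,5,7} → only 8 remains.
A5 = 5: row 5 has {3,4,7,9}; col 1 has {1,2,3,4,6,7,8,9}; box has {1,3,6,9} → only 5 remains.
G5 = 6: row 5 has {3,4,5,7,9}; col 7 has {1,2,3,4,5,7,8}; box has {1,3,4,5,7,8} → only 6 remains.
J5 = 2: row 5 has {3,4,5,6,7,9}; col 9 has {1,5,6,7,9}; box has {1,3,4,5,6,7,8} → only 2 remains.
C6 = 7: row 6 has {1,4,5}; col 3 has {2,3,5,6,8,9}; box has {1,3,5,6,9} → only 7 remains.
G6 = 9: row 6 has {1,4,5,7}; col 7 has {1,2,3,4,5,6,7,8}; box has {1,2,3,4,5,6,7,8} → only 9 remains.
C7 = 4: row 7 has {1,2,3,6,7}; col 3 has {2,3,5,6,7,8,9}; box has {2,3,5,7,8,9} → only 4 remains.
J7 = 8: row 7 has {1,2,3,4,6,7}; col 9 has {1,2,5,6,7,9}; box has {1,2,5,6,7,9} → only 8 remains.
B9 = 6: row 9 has {5,7,9}; col 2 has {1,3,5,7,9}; box has {2,3,4,5,7,8,9} → only 6 remains.
C9 = 1: row 9 has {5,6,7,9}; col 3 has {2,3,4,5,6,7,8,9}; box has {2,3,4,5,6,7,8,9} → only 1 remains.
F9 = 8: row 9 has {1,5,6,7,9}; col 6 has {2,3,4,7,9}; box has {1,6,7} → only 8 remains.
D4 = 2: row 4 has {1,3,6,7,8,9}; col 4 has {1,4,5,6,7,9}; box has {4,7,9} → only 2 remains.
E4 = 5: row 4 has {1,2,3,6,7,8,9}; col 5 has {7,8}; box has {2,4,7,9} → only 5 remains.
B5 = 8: row 5 has {2,3,4,5,6,7,9}; col 2 has {1,3,5,6,7,9}; box has {1,3,5,6,7,9} → only 8 remains.
E5 = 1: row 5 has {2,3,4,5,6,7,8,9}; col 5 has {5,7,8}; box has {2,4,5,7,9} → only 1 remains.
B6 = 2: row 6 has {1,4,5,7,9}; col 2 has {1,3,5,6,7,8,9}; box has {1,3,5,6,7,8,9} → only 2 remains.
F6 = 6: row 6 has {1,2,4,5,7,9}; col 6 has {2,3,4,7,8,9}; box has {1,2,4,5,7,9} → only 6 remains.
E7 = 9: row 7 has {1,2,3,4,6,7,8}; col 5 has {1,5,7,8}; box has {1,6,7,8} → only 9 remains.
F7 = 5: row 7 has {1,2,3,4,6,7,8,9}; col 6 has {2,3,4,6,7,8,9}; box has {1,6,7,8,9} → only 5 remains.

734195268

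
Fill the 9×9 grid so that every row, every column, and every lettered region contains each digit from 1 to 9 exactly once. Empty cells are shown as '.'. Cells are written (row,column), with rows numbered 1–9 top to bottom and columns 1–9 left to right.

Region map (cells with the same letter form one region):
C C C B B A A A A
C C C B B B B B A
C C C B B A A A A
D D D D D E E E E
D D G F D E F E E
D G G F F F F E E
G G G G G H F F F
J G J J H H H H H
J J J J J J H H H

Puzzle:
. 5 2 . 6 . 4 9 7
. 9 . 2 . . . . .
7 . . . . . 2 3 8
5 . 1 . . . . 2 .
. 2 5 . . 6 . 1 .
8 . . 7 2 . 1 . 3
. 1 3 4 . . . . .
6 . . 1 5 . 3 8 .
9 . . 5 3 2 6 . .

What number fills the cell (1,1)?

3

(1,6) = 1 (sole candidate).
(3,4) = 9 (sole candidate).
(3,6) = 5 (sole candidate).
(6,2) = 6 (sole candidate).
(6,3) = 9 (sole candidate).
(6,6) = 4 (sole candidate).
(6,8) = 5 (sole candidate).
(7,1) = 2 (sole candidate).
(7,8) = 6 (sole candidate).
(8,2) = 7 (sole candidate).
(8,3) = 4 (sole candidate).
(8,6) = 9 (sole candidate).
(8,9) = 2 (sole candidate).
(9,2) = 8 (sole candidate).
(9,3) = 7 (sole candidate).
(9,8) = 4 (sole candidate).
(9,9) = 1 (sole candidate).
(1,1) = 3: row 1 has {1,2,4,5,6,7,9}; col 1 has {2,5,6,7,8,9}; region has {2,5,7,9} → only 3 remains.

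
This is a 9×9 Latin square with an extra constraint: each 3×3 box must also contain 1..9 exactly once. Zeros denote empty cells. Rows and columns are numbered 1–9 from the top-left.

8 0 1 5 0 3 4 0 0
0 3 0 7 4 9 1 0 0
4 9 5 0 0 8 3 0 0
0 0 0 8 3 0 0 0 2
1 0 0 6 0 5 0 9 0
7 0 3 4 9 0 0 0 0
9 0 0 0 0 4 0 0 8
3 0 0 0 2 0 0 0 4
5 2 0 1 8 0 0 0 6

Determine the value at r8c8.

7

r1c5 = 6 (sole candidate).
r2c9 = 5 (sole candidate).
r3c4 = 2 (sole candidate).
r3c5 = 1 (sole candidate).
r3c9 = 7 (sole candidate).
r4c1 = 6 (sole candidate).
r5c5 = 7 (sole candidate).
r5c7 = 8 (sole candidate).
r5c9 = 3 (sole candidate).
r6c9 = 1 (sole candidate).
r7c4 = 3 (sole candidate).
r7c5 = 5 (sole candidate).
r8c4 = 9 (sole candidate).
r9c6 = 7 (sole candidate).
r9c7 = 9 (sole candidate).
r9c8 = 3 (sole candidate).
r1c2 = 7 (sole candidate).
r1c8 = 2 (sole candidate).
r1c9 = 9 (sole candidate).
r2c1 = 2 (sole candidate).
r2c3 = 6 (sole candidate).
r2c8 = 8 (sole candidate).
r3c8 = 6 (sole candidate).
r4c6 = 1 (sole candidate).
r5c2 = 4 (sole candidate).
r5c3 = 2 (sole candidate).
r6c6 = 2 (sole candidate).
r6c8 = 5 (sole candidate).
r7c3 = 7 (sole candidate).
r7c7 = 2 (sole candidate).
r7c8 = 1 (sole candidate).
r8c3 = 8 (sole candidate).
r8c6 = 6 (sole candidate).
r8c8 = 7: row 8 has {2,3,4,6,8,9}; col 8 has {1,2,3,5,6,8,9}; box has {1,2,3,4,6,8,9} → only 7 remains.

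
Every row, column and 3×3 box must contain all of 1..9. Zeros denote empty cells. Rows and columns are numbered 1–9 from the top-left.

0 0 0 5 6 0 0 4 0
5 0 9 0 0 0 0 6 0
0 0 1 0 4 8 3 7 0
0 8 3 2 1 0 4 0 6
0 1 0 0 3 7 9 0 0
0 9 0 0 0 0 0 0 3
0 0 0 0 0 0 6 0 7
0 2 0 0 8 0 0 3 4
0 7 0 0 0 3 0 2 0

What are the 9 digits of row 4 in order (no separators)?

row 1, column 2 = 3: row 1 has {4,5,6}; col 2 has {1,2,7,8,9}; box has {1,5,9} → only 3 remains.
row 2, column 2 = 4: row 2 has {5,6,9}; col 2 has {1,2,3,7,8,9}; box has {1,3,5,9} → only 4 remains.
row 3, column 2 = 6: row 3 has {1,3,4,7,8}; col 2 has {1,2,3,4,7,8,9}; box has {1,3,4,5,9} → only 6 remains.
row 3, column 4 = 9: row 3 has {1,3,4,6,7,8}; col 4 has {2,5}; box has {4,5,6,8} → only 9 remains.
row 4, column 1 = 7: row 4 has {1,2,3,4,6,8}; col 1 has {5}; box has {1,3,8,9} → only 7 remains.
row 4, column 8 = 5: row 4 has {1,2,3,4,6,7,8}; col 8 has {2,3,4,6,7}; box has {3,4,6,9} → only 5 remains.
row 5, column 8 = 8: row 5 has {1,3,7,9}; col 8 has {2,3,4,5,6,7}; box has {3,4,5,6,9} → only 8 remains.
row 5, column 9 = 2: row 5 has {1,3,7,8,9}; col 9 has {3,4,6,7}; box has {3,4,5,6,8,9} → only 2 remains.
row 6, column 5 = 5: row 6 has {3,9}; col 5 has {1,3,4,6,8}; box has {1,2,3,7} → only 5 remains.
row 6, column 8 = 1: row 6 has {3,5,9}; col 8 has {2,3,4,5,6,7,8}; box has {2,3,4,5,6,8,9} → only 1 remains.
row 7, column 2 = 5: row 7 has {6,7}; col 2 has {1,2,3,4,6,7,8,9}; box has {2,7} → only 5 remains.
row 7, column 8 = 9: row 7 has {5,6,7}; col 8 has {1,2,3,4,5,6,7,8}; box has {2,3,4,6,7} → only 9 remains.
row 8, column 3 = 6: row 8 has {2,3,4,8}; col 3 has {1,3,9}; box has {2,5,7} → only 6 remains.
row 9, column 5 = 9: row 9 has {2,3,7}; col 5 has {1,3,4,5,6,8}; box has {3,8} → only 9 remains.
row 3, column 1 = 2: row 3 has {1,3,4,6,7,8,9}; col 1 has {5,7}; box has {1,3,4,5,6,9} → only 2 remains.
row 3, column 9 = 5: row 3 has {1,2,3,4,6,7,8,9}; col 9 has {2,3,4,6,7}; box has {3,4,6,7} → only 5 remains.
row 4, column 6 = 9: row 4 has {1,2,3,4,5,6,7,8}; col 6 has {3,7,8}; box has {1,2,3,5,7} → only 9 remains.

783219456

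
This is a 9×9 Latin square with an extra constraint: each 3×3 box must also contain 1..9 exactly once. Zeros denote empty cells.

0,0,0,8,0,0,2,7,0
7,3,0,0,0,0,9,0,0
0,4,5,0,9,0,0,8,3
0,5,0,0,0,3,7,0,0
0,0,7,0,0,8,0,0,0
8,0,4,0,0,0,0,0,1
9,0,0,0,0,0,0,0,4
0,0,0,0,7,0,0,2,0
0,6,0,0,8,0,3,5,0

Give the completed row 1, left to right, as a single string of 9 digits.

619834275

row 1, column 5 = 3: in row 1, 3 can only go here (every other open cell in that row sees a 3).
row 1, column 6 = 4: in row 1, 4 can only go here (every other open cell in that row sees a 4).
row 1, column 9 = 5: in row 1, 5 can only go here (every other open cell in that row sees a 5).
row 2, column 9 = 6 (sole candidate).
row 3, column 7 = 1 (sole candidate).
row 2, column 8 = 4 (sole candidate).
row 2, column 3 = 8 (hidden single in row 2).
row 4, column 9 = 8 (hidden single in row 4).
row 8, column 9 = 9 (sole candidate).
row 9, column 9 = 7 (sole candidate).
row 5, column 9 = 2 (sole candidate).
row 6, column 8 = 3 (hidden single in row 6).
row 5, column 1 = 3 (hidden single in row 5).
row 7, column 2 = 7 (hidden single in row 7).
row 7, column 7 = 8 (hidden single in row 7).
row 8, column 7 = 6 (sole candidate).
row 6, column 7 = 5 (sole candidate).
row 7, column 8 = 1 (sole candidate).
row 5, column 7 = 4 (sole candidate).
row 8, column 2 = 8 (hidden single in row 8).
row 8, column 1 = 5 (hidden single in column 1).
row 8, column 6 = 1 (sole candidate).
row 8, column 3 = 3 (sole candidate).
row 8, column 4 = 4 (sole candidate).
row 7, column 3 = 2 (sole candidate).
row 9, column 3 = 1 (sole candidate).
row 9, column 1 = 4 (sole candidate).
row 4, column 5 = 4 (hidden single in row 4).
row 7, column 4 = 3 (hidden single in row 7).
row 6, column 2 = 2 (hidden single in column 2).
row 6, column 5 = 6 (sole candidate).
row 7, column 5 = 5 (sole candidate).
row 7, column 6 = 6 (sole candidate).
row 5, column 5 = 1 (sole candidate).
row 2, column 5 = 2 (sole candidate).
row 2, column 6 = 5 (sole candidate).
row 3, column 6 = 7 (sole candidate).
row 5, column 2 = 9 (sole candidate).
row 5, column 4 = 5 (sole candidate).
row 5, column 8 = 6 (sole candidate).
row 6, column 6 = 9 (sole candidate).
row 9, column 6 = 2 (sole candidate).
row 1, column 2 = 1: row 1 has {2,3,4,5,7,8}; col 2 has {2,3,4,5,6,7,8,9}; box has {3,4,5,7,8} → only 1 remains.
row 2, column 4 = 1 (sole candidate).
row 3, column 4 = 6 (sole candidate).
row 4, column 3 = 6 (sole candidate).
row 4, column 4 = 2 (sole candidate).
row 4, column 8 = 9 (sole candidate).
row 6, column 4 = 7 (sole candidate).
row 9, column 4 = 9 (sole candidate).
row 1, column 1 = 6: row 1 has {1,2,3,4,5,7,8}; col 1 has {3,4,5,7,8,9}; box has {1,3,4,5,7,8} → only 6 remains.
row 1, column 3 = 9: row 1 has {1,2,3,4,5,6,7,8}; col 3 has {1,2,3,4,5,6,7,8}; box has {1,3,4,5,6,7,8} → only 9 remains.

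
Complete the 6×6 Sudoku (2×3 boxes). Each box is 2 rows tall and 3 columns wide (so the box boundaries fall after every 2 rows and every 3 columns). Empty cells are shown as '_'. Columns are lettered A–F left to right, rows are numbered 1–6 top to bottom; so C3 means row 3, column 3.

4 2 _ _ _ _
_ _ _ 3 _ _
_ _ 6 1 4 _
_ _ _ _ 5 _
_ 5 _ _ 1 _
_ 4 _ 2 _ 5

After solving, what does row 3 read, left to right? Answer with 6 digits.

536142

E1 = 6: row 1 has {2,4}; col 5 has {1,4,5}; box has {3} → only 6 remains.
F1 = 1: row 1 has {2,4,6}; col 6 has {5}; box has {3,6} → only 1 remains.
E2 = 2: row 2 has {3}; col 5 has {1,4,5,6}; box has {1,3,6} → only 2 remains.
F2 = 4: row 2 has {2,3}; col 6 has {1,5}; box has {1,2,3,6} → only 4 remains.
B3 = 3: row 3 has {1,4,6}; col 2 has {2,4,5}; box has {6} → only 3 remains.
F3 = 2: row 3 has {1,3,4,6}; col 6 has {1,4,5}; box has {1,4,5} → only 2 remains.
B4 = 1: row 4 has {5}; col 2 has {2,3,4,5}; box has {3,6} → only 1 remains.
D4 = 6: row 4 has {1,5}; col 4 has {1,2,3}; box has {1,2,4,5} → only 6 remains.
F4 = 3: row 4 has {1,5,6}; col 6 has {1,2,4,5}; box has {1,2,4,5,6} → only 3 remains.
D5 = 4: row 5 has {1,5}; col 4 has {1,2,3,6}; box has {1,2,5} → only 4 remains.
F5 = 6: row 5 has {1,4,5}; col 6 has {1,2,3,4,5}; box has {1,2,4,5} → only 6 remains.
E6 = 3: row 6 has {2,4,5}; col 5 has {1,2,4,5,6}; box has {1,2,4,5,6} → only 3 remains.
D1 = 5: row 1 has {1,2,4,6}; col 4 has {1,2,3,4,6}; box has {1,2,3,4,6} → only 5 remains.
B2 = 6: row 2 has {2,3,4}; col 2 has {1,2,3,4,5}; box has {2,4} → only 6 remains.
A3 = 5: row 3 has {1,2,3,4,6}; col 1 has {4}; box has {1,3,6} → only 5 remains.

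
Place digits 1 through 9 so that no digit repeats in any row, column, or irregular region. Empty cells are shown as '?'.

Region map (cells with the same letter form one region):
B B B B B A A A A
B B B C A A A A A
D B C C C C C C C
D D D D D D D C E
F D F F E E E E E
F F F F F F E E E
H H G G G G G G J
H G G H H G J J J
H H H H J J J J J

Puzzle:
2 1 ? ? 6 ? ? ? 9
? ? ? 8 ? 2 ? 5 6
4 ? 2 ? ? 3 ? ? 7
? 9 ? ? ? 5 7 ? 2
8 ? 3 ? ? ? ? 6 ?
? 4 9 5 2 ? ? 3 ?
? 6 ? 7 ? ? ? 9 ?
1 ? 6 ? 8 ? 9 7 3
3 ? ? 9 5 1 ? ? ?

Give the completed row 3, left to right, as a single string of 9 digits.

r3c8 = 1: row 3 has {2,3,4,7}; col 8 has {3,5,6,7,9}; region has {2,3,7,8} → only 1 remains.
r4c1 = 6 (sole candidate).
r4c8 = 4 (sole candidate).
r5c2 = 2 (sole candidate).
r5c4 = 1 (sole candidate).
r6c1 = 7 (sole candidate).
r6c6 = 6 (sole candidate).
r7c1 = 5 (sole candidate).
r8c2 = 5 (sole candidate).
r8c6 = 4 (sole candidate).
r9c2 = 7 (sole candidate).
r9c3 = 4 (sole candidate).
r9c9 = 8 (sole candidate).
r1c8 = 8 (sole candidate).
r2c1 = 9 (sole candidate).
r2c2 = 3 (sole candidate).
r2c3 = 7 (sole candidate).
r3c2 = 8: row 3 has {1,2,3,4,7}; col 2 has {1,2,3,4,5,6,7,9}; region has {1,2,3,6,7,9} → only 8 remains.
r3c4 = 6: row 3 has {1,2,3,4,7,8}; col 4 has {1,5,7,8,9}; region has {1,2,3,4,7,8} → only 6 remains.
r3c5 = 9: row 3 has {1,2,3,4,6,7,8}; col 5 has {2,5,6,8}; region has {1,2,3,4,6,7,8} → only 9 remains.
r3c7 = 5: row 3 has {1,2,3,4,6,7,8,9}; col 7 has {7,9}; region has {1,2,3,4,6,7,8,9} → only 5 remains.

482693517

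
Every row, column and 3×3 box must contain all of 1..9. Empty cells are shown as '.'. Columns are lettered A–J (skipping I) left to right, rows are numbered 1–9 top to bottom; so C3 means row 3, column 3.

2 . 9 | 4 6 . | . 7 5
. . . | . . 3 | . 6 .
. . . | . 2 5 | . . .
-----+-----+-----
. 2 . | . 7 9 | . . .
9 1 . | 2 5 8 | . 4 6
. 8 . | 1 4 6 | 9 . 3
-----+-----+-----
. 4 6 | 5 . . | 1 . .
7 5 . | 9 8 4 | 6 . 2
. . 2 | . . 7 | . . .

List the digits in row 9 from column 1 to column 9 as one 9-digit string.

392617458

B1 = 3: row 1 has {2,4,5,6,7,9}; col 2 has {1,2,4,5,8}; box has {2,9} → only 3 remains.
F1 = 1: row 1 has {2,3,4,5,6,7,9}; col 6 has {3,4,5,6,7,8,9}; box has {2,3,4,5,6} → only 1 remains.
G1 = 8: row 1 has {1,2,3,4,5,6,7,9}; col 7 has {1,6,9}; box has {5,6,7} → only 8 remains.
B2 = 7: row 2 has {3,6}; col 2 has {1,2,3,4,5,8}; box has {2,3,9} → only 7 remains.
D2 = 8: row 2 has {3,6,7}; col 4 has {1,2,4,5,9}; box has {1,2,3,4,5,6} → only 8 remains.
E2 = 9: row 2 has {3,6,7,8}; col 5 has {2,4,5,6,7,8}; box has {1,2,3,4,5,6,8} → only 9 remains.
B3 = 6: row 3 has {2,5}; col 2 has {1,2,3,4,5,7,8}; box has {2,3,7,9} → only 6 remains.
D3 = 7: row 3 has {2,5,6}; col 4 has {1,2,4,5,8,9}; box has {1,2,3,4,5,6,8,9} → only 7 remains.
D4 = 3: row 4 has {2,7,9}; col 4 has {1,2,4,5,7,8,9}; box has {1,2,4,5,6,7,8,9} → only 3 remains.
G4 = 5: row 4 has {2,3,7,9}; col 7 has {1,6,8,9}; box has {3,4,6,9} → only 5 remains.
G5 = 7: row 5 has {1,2,4,5,6,8,9}; col 7 has {1,5,6,8,9}; box has {3,4,5,6,9} → only 7 remains.
A6 = 5: row 6 has {1,3,4,6,8,9}; col 1 has {2,7,9}; box has {1,2,8,9} → only 5 remains.
C6 = 7: row 6 has {1,3,4,5,6,8,9}; col 3 has {2,6,9}; box has {1,2,5,8,9} → only 7 remains.
H6 = 2: row 6 has {1,3,4,5,6,7,8,9}; col 8 has {4,6,7}; box has {3,4,5,6,7,9} → only 2 remains.
E7 = 3: row 7 has {1,4,5,6}; col 5 has {2,4,5,6,7,8,9}; box has {4,5,7,8,9} → only 3 remains.
F7 = 2: row 7 has {1,3,4,5,6}; col 6 has {1,3,4,5,6,7,8,9}; box has {3,4,5,7,8,9} → only 2 remains.
H8 = 3: row 8 has {2,4,5,6,7,8,9}; col 8 has {2,4,6,7}; box has {1,2,6} → only 3 remains.
B9 = 9: row 9 has {2,7}; col 2 has {1,2,3,4,5,6,7,8}; box has {2,4,5,6,7} → only 9 remains.
D9 = 6: row 9 has {2,7,9}; col 4 has {1,2,3,4,5,7,8,9}; box has {2,3,4,5,7,8,9} → only 6 remains.
E9 = 1: row 9 has {2,6,7,9}; col 5 has {2,3,4,5,6,7,8,9}; box has {2,3,4,5,6,7,8,9} → only 1 remains.
G9 = 4: row 9 has {1,2,6,7,9}; col 7 has {1,5,6,7,8,9}; box has {1,2,3,6} → only 4 remains.
J9 = 8: row 9 has {1,2,4,6,7,9}; col 9 has {2,3,5,6}; box has {1,2,3,4,6} → only 8 remains.
G2 = 2: row 2 has {3,6,7,8,9}; col 7 has {1,4,5,6,7,8,9}; box has {5,6,7,8} → only 2 remains.
G3 = 3: row 3 has {2,5,6,7}; col 7 has {1,2,4,5,6,7,8,9}; box has {2,5,6,7,8} → only 3 remains.
C4 = 4: row 4 has {2,3,5,7,9}; col 3 has {2,6,7,9}; box has {1,2,5,7,8,9} → only 4 remains.
J4 = 1: row 4 has {2,3,4,5,7,9}; col 9 has {2,3,5,6,8}; box has {2,3,4,5,6,7,9} → only 1 remains.
C5 = 3: row 5 has {1,2,4,5,6,7,8,9}; col 3 has {2,4,6,7,9}; box has {1,2,4,5,7,8,9} → only 3 remains.
A7 = 8: row 7 has {1,2,3,4,5,6}; col 1 has {2,5,7,9}; box has {2,4,5,6,7,9} → only 8 remains.
H7 = 9: row 7 has {1,2,3,4,5,6,8}; col 8 has {2,3,4,6,7}; box has {1,2,3,4,6,8} → only 9 remains.
J7 = 7: row 7 has {1,2,3,4,5,6,8,9}; col 9 has {1,2,3,5,6,8}; box has {1,2,3,4,6,8,9} → only 7 remains.
C8 = 1: row 8 has {2,3,4,5,6,7,8,9}; col 3 has {2,3,4,6,7,9}; box has {2,4,5,6,7,8,9} → only 1 remains.
A9 = 3: row 9 has {1,2,4,6,7,8,9}; col 1 has {2,5,7,8,9}; box has {1,2,4,5,6,7,8,9} → only 3 remains.
H9 = 5: row 9 has {1,2,3,4,6,7,8,9}; col 8 has {2,3,4,6,7,9}; box has {1,2,3,4,6,7,8,9} → only 5 remains.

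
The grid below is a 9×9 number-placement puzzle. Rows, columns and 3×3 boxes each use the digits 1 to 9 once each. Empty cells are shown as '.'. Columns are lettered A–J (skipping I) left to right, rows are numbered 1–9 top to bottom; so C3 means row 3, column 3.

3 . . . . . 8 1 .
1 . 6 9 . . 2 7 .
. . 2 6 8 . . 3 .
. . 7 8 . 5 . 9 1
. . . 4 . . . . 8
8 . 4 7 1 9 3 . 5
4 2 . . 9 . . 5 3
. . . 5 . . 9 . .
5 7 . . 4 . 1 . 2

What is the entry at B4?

3

D1 = 2: row 1 has {1,3,8}; col 4 has {4,5,6,7,8,9}; box has {6,8,9} → only 2 remains.
J2 = 4: row 2 has {1,2,6,7,9}; col 9 has {1,2,3,5,8}; box has {1,2,3,7,8} → only 4 remains.
G3 = 5: row 3 has {2,3,6,8}; col 7 has {1,2,3,8,9}; box has {1,2,3,4,7,8} → only 5 remains.
J3 = 9: row 3 has {2,3,5,6,8}; col 9 has {1,2,3,4,5,8}; box has {1,2,3,4,5,7,8} → only 9 remains.
B6 = 6: row 6 has {1,3,4,5,7,8,9}; col 2 has {2,7}; box has {4,7,8} → only 6 remains.
H6 = 2: row 6 has {1,3,4,5,6,7,8,9}; col 8 has {1,3,5,7,9}; box has {1,3,5,8,9} → only 2 remains.
D7 = 1: row 7 has {2,3,4,5,9}; col 4 has {2,4,5,6,7,8,9}; box has {4,5,9} → only 1 remains.
A8 = 6: row 8 has {5,9}; col 1 has {1,3,4,5,8}; box has {2,4,5,7} → only 6 remains.
J8 = 7: row 8 has {5,6,9}; col 9 has {1,2,3,4,5,8,9}; box has {1,2,3,5,9} → only 7 remains.
D9 = 3: row 9 has {1,2,4,5,7}; col 4 has {1,2,4,5,6,7,8,9}; box has {1,4,5,9} → only 3 remains.
J1 = 6: row 1 has {1,2,3,8}; col 9 has {1,2,3,4,5,7,8,9}; box has {1,2,3,4,5,7,8,9} → only 6 remains.
F2 = 3: row 2 has {1,2,4,6,7,9}; col 6 has {5,9}; box has {2,6,8,9} → only 3 remains.
A3 = 7: row 3 has {2,3,5,6,8,9}; col 1 has {1,3,4,5,6,8}; box has {1,2,3,6} → only 7 remains.
B3 = 4: row 3 has {2,3,5,6,7,8,9}; col 2 has {2,6,7}; box has {1,2,3,6,7} → only 4 remains.
F3 = 1: row 3 has {2,3,4,5,6,7,8,9}; col 6 has {3,5,9}; box has {2,3,6,8,9} → only 1 remains.
A4 = 2: row 4 has {1,5,7,8,9}; col 1 has {1,3,4,5,6,7,8}; box has {4,6,7,8} → only 2 remains.
B4 = 3: row 4 has {1,2,5,7,8,9}; col 2 has {2,4,6,7}; box has {2,4,6,7,8} → only 3 remains.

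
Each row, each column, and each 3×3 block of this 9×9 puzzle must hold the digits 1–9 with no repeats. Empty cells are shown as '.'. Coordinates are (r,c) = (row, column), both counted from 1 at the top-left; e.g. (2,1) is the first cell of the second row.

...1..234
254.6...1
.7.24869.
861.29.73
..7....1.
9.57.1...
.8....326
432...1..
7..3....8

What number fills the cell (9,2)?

(1,1) = 6: row 1 has {1,2,3,4}; col 1 has {2,4,7,8,9}; box has {2,4,5,7} → only 6 remains.
(1,2) = 9: row 1 has {1,2,3,4,6}; col 2 has {3,5,6,7,8}; box has {2,4,5,6,7} → only 9 remains.
(1,3) = 8: row 1 has {1,2,3,4,6,9}; col 3 has {1,2,4,5,7}; box has {2,4,5,6,7,9} → only 8 remains.
(2,4) = 9: row 2 has {1,2,4,5,6}; col 4 has {1,2,3,7}; box has {1,2,4,6,8} → only 9 remains.
(2,8) = 8: row 2 has {1,2,4,5,6,9}; col 8 has {1,2,3,7,9}; box has {1,2,3,4,6,9} → only 8 remains.
(3,3) = 3: row 3 has {2,4,6,7,8,9}; col 3 has {1,2,4,5,7,8}; box has {2,4,5,6,7,8,9} → only 3 remains.
(3,9) = 5: row 3 has {2,3,4,6,7,8,9}; col 9 has {1,3,4,6,8}; box has {1,2,3,4,6,8,9} → only 5 remains.
(5,1) = 3: row 5 has {1,7}; col 1 has {2,4,6,7,8,9}; box has {1,5,6,7,8,9} → only 3 remains.
(6,9) = 2: row 6 has {1,5,7,9}; col 9 has {1,3,4,5,6,8}; box has {1,3,7} → only 2 remains.
(7,3) = 9: row 7 has {2,3,6,8}; col 3 has {1,2,3,4,5,7,8}; box has {2,3,4,7,8} → only 9 remains.
(8,8) = 5: row 8 has {1,2,3,4}; col 8 has {1,2,3,7,8,9}; box has {1,2,3,6,8} → only 5 remains.
(9,2) = 1: row 9 has {3,7,8}; col 2 has {3,5,6,7,8,9}; box has {2,3,4,7,8,9} → only 1 remains.

1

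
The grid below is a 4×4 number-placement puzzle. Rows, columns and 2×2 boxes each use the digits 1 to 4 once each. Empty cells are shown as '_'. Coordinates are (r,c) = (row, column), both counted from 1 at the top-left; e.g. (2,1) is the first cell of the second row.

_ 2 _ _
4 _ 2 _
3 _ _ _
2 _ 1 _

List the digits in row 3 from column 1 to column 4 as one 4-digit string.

3142

(1,1) = 1 (sole candidate).
(2,2) = 3 (sole candidate).
(2,4) = 1 (sole candidate).
(3,3) = 4: row 3 has {3}; col 3 has {1,2}; box has {1} → only 4 remains.
(3,4) = 2: row 3 has {3,4}; col 4 has {1}; box has {1,4} → only 2 remains.
(4,2) = 4 (sole candidate).
(4,4) = 3 (sole candidate).
(1,3) = 3 (sole candidate).
(1,4) = 4 (sole candidate).
(3,2) = 1: row 3 has {2,3,4}; col 2 has {2,3,4}; box has {2,3,4} → only 1 remains.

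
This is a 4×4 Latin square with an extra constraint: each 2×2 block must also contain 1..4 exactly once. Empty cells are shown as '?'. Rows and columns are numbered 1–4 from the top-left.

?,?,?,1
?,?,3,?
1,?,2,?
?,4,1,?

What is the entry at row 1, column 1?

row 1, column 3 = 4: row 1 has {1}; col 3 has {1,2,3}; box has {1,3} → only 4 remains.
row 2, column 4 = 2: row 2 has {3}; col 4 has {1}; box has {1,3,4} → only 2 remains.
row 3, column 2 = 3: row 3 has {1,2}; col 2 has {4}; box has {1,4} → only 3 remains.
row 3, column 4 = 4: row 3 has {1,2,3}; col 4 has {1,2}; box has {1,2} → only 4 remains.
row 4, column 1 = 2: row 4 has {1,4}; col 1 has {1}; box has {1,3,4} → only 2 remains.
row 4, column 4 = 3: row 4 has {1,2,4}; col 4 has {1,2,4}; box has {1,2,4} → only 3 remains.
row 1, column 1 = 3: row 1 has {1,4}; col 1 has {1,2}; box has {} → only 3 remains.

3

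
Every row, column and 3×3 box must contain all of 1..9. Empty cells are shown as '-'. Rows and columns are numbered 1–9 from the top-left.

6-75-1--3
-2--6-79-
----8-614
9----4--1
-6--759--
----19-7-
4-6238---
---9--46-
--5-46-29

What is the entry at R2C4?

4

R1C8 = 8: row 1 has {1,3,5,6,7}; col 8 has {1,2,6,7,9}; box has {1,3,4,6,7,9} → only 8 remains.
R2C6 = 3: row 2 has {2,6,7,9}; col 6 has {1,4,5,6,8,9}; box has {1,5,6,8} → only 3 remains.
R2C9 = 5: row 2 has {2,3,6,7,9}; col 9 has {1,3,4,9}; box has {1,3,4,6,7,8,9} → only 5 remains.
R3C4 = 7: row 3 has {1,4,6,8}; col 4 has {2,5,9}; box has {1,3,5,6,8} → only 7 remains.
R3C6 = 2: row 3 has {1,4,6,7,8}; col 6 has {1,3,4,5,6,8,9}; box has {1,3,5,6,7,8} → only 2 remains.
R4C5 = 2: row 4 has {1,4,9}; col 5 has {1,3,4,6,7,8}; box has {1,4,5,7,9} → only 2 remains.
R7C8 = 5: row 7 has {2,3,4,6,8}; col 8 has {1,2,6,7,8,9}; box has {2,4,6,9} → only 5 remains.
R7C9 = 7: row 7 has {2,3,4,5,6,8}; col 9 has {1,3,4,5,9}; box has {2,4,5,6,9} → only 7 remains.
R8C5 = 5: row 8 has {4,6,9}; col 5 has {1,2,3,4,6,7,8}; box has {2,3,4,6,8,9} → only 5 remains.
R8C6 = 7: row 8 has {4,5,6,9}; col 6 has {1,2,3,4,5,6,8,9}; box has {2,3,4,5,6,8,9} → only 7 remains.
R8C9 = 8: row 8 has {4,5,6,7,9}; col 9 has {1,3,4,5,7,9}; box has {2,4,5,6,7,9} → only 8 remains.
R9C4 = 1: row 9 has {2,4,5,6,9}; col 4 has {2,5,7,9}; box has {2,3,4,5,6,7,8,9} → only 1 remains.
R9C7 = 3: row 9 has {1,2,4,5,6,9}; col 7 has {4,6,7,9}; box has {2,4,5,6,7,8,9} → only 3 remains.
R1C5 = 9: row 1 has {1,3,5,6,7,8}; col 5 has {1,2,3,4,5,6,7,8}; box has {1,2,3,5,6,7,8} → only 9 remains.
R1C7 = 2: row 1 has {1,3,5,6,7,8,9}; col 7 has {3,4,6,7,9}; box has {1,3,4,5,6,7,8,9} → only 2 remains.
R2C4 = 4: row 2 has {2,3,5,6,7,9}; col 4 has {1,2,5,7,9}; box has {1,2,3,5,6,7,8,9} → only 4 remains.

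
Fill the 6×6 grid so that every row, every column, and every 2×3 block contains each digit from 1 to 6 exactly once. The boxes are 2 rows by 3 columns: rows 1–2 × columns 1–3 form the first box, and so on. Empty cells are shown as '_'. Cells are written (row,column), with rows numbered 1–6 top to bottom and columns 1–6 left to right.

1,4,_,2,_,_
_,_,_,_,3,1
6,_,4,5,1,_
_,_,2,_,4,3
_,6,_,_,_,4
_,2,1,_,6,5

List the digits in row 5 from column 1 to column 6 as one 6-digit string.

(1,5) = 5 (sole candidate).
(1,6) = 6 (sole candidate).
(2,2) = 5 (sole candidate).
(2,3) = 6 (sole candidate).
(2,4) = 4 (sole candidate).
(3,2) = 3 (sole candidate).
(3,6) = 2 (sole candidate).
(4,1) = 5 (sole candidate).
(4,2) = 1 (sole candidate).
(4,4) = 6 (sole candidate).
(5,1) = 3: row 5 has {4,6}; col 1 has {1,5,6}; box has {1,2,6} → only 3 remains.
(5,3) = 5: row 5 has {3,4,6}; col 3 has {1,2,4,6}; box has {1,2,3,6} → only 5 remains.
(5,4) = 1: row 5 has {3,4,5,6}; col 4 has {2,4,5,6}; box has {4,5,6} → only 1 remains.
(5,5) = 2: row 5 has {1,3,4,5,6}; col 5 has {1,3,4,5,6}; box has {1,4,5,6} → only 2 remains.

365124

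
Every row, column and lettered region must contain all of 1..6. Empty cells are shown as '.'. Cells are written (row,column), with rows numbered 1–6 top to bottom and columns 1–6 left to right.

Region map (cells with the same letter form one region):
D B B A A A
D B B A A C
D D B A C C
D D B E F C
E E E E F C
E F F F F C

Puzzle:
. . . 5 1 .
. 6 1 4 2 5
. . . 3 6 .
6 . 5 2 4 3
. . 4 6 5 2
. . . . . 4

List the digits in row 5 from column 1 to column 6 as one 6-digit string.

(1,6) = 6: row 1 has {1,5}; col 6 has {2,3,4,5}; region has {1,2,3,4,5} → only 6 remains.
(2,1) = 3: row 2 has {1,2,4,5,6}; col 1 has {6}; region has {6} → only 3 remains.
(3,3) = 2: row 3 has {3,6}; col 3 has {1,4,5}; region has {1,5,6} → only 2 remains.
(3,6) = 1: row 3 has {2,3,6}; col 6 has {2,3,4,5,6}; region has {2,3,4,5,6} → only 1 remains.
(4,2) = 1: row 4 has {2,3,4,5,6}; col 2 has {6}; region has {3,6} → only 1 remains.
(5,1) = 1: row 5 has {2,4,5,6}; col 1 has {3,6}; region has {2,4,6} → only 1 remains.
(5,2) = 3: row 5 has {1,2,4,5,6}; col 2 has {1,6}; region has {1,2,4,6} → only 3 remains.

134652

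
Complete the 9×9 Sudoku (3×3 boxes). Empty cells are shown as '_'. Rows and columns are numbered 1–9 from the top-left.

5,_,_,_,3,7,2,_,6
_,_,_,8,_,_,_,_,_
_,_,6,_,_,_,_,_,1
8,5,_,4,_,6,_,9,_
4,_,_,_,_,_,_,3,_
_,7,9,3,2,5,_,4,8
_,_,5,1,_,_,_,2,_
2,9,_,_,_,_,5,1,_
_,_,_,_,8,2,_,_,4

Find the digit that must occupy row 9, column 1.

7

row 1, column 4 = 9: row 1 has {2,3,5,6,7}; col 4 has {1,3,4,8}; box has {3,7,8} → only 9 remains.
row 1, column 8 = 8: row 1 has {2,3,5,6,7,9}; col 8 has {1,2,3,4,9}; box has {1,2,6} → only 8 remains.
row 3, column 6 = 4: row 3 has {1,6}; col 6 has {2,5,6,7}; box has {3,7,8,9} → only 4 remains.
row 5, column 4 = 7: row 5 has {3,4}; col 4 has {1,3,4,8,9}; box has {2,3,4,5,6} → only 7 remains.
row 8, column 4 = 6: row 8 has {1,2,5,9}; col 4 has {1,3,4,7,8,9}; box has {1,2,8} → only 6 remains.
row 8, column 6 = 3: row 8 has {1,2,5,6,9}; col 6 has {2,4,5,6,7}; box has {1,2,6,8} → only 3 remains.
row 8, column 9 = 7: row 8 has {1,2,3,5,6,9}; col 9 has {1,4,6,8}; box has {1,2,4,5} → only 7 remains.
row 9, column 4 = 5: row 9 has {2,4,8}; col 4 has {1,3,4,6,7,8,9}; box has {1,2,3,6,8} → only 5 remains.
row 9, column 8 = 6: row 9 has {2,4,5,8}; col 8 has {1,2,3,4,8,9}; box has {1,2,4,5,7} → only 6 remains.
row 2, column 6 = 1: row 2 has {8}; col 6 has {2,3,4,5,6,7}; box has {3,4,7,8,9} → only 1 remains.
row 3, column 4 = 2: row 3 has {1,4,6}; col 4 has {1,3,4,5,6,7,8,9}; box has {1,3,4,7,8,9} → only 2 remains.
row 3, column 5 = 5: row 3 has {1,2,4,6}; col 5 has {2,3,8}; box has {1,2,3,4,7,8,9} → only 5 remains.
row 3, column 8 = 7: row 3 has {1,2,4,5,6}; col 8 has {1,2,3,4,6,8,9}; box has {1,2,6,8} → only 7 remains.
row 4, column 5 = 1: row 4 has {4,5,6,8,9}; col 5 has {2,3,5,8}; box has {2,3,4,5,6,7} → only 1 remains.
row 4, column 7 = 7: row 4 has {1,4,5,6,8,9}; col 7 has {2,5}; box has {3,4,8,9} → only 7 remains.
row 4, column 9 = 2: row 4 has {1,4,5,6,7,8,9}; col 9 has {1,4,6,7,8}; box has {3,4,7,8,9} → only 2 remains.
row 5, column 5 = 9: row 5 has {3,4,7}; col 5 has {1,2,3,5,8}; box has {1,2,3,4,5,6,7} → only 9 remains.
row 5, column 6 = 8: row 5 has {3,4,7,9}; col 6 has {1,2,3,4,5,6,7}; box has {1,2,3,4,5,6,7,9} → only 8 remains.
row 5, column 9 = 5: row 5 has {3,4,7,8,9}; col 9 has {1,2,4,6,7,8}; box has {2,3,4,7,8,9} → only 5 remains.
row 7, column 6 = 9: row 7 has {1,2,5}; col 6 has {1,2,3,4,5,6,7,8}; box has {1,2,3,5,6,8} → only 9 remains.
row 7, column 9 = 3: row 7 has {1,2,5,9}; col 9 has {1,2,4,5,6,7,8}; box has {1,2,4,5,6,7} → only 3 remains.
row 8, column 5 = 4: row 8 has {1,2,3,5,6,7,9}; col 5 has {1,2,3,5,8,9}; box has {1,2,3,5,6,8,9} → only 4 remains.
row 9, column 7 = 9: row 9 has {2,4,5,6,8}; col 7 has {2,5,7}; box has {1,2,3,4,5,6,7} → only 9 remains.
row 2, column 5 = 6: row 2 has {1,8}; col 5 has {1,2,3,4,5,8,9}; box has {1,2,3,4,5,7,8,9} → only 6 remains.
row 2, column 8 = 5: row 2 has {1,6,8}; col 8 has {1,2,3,4,6,7,8,9}; box has {1,2,6,7,8} → only 5 remains.
row 2, column 9 = 9: row 2 has {1,5,6,8}; col 9 has {1,2,3,4,5,6,7,8}; box has {1,2,5,6,7,8} → only 9 remains.
row 3, column 7 = 3: row 3 has {1,2,4,5,6,7}; col 7 has {2,5,7,9}; box has {1,2,5,6,7,8,9} → only 3 remains.
row 4, column 3 = 3: row 4 has {1,2,4,5,6,7,8,9}; col 3 has {5,6,9}; box has {4,5,7,8,9} → only 3 remains.
row 7, column 5 = 7: row 7 has {1,2,3,5,9}; col 5 has {1,2,3,4,5,6,8,9}; box has {1,2,3,4,5,6,8,9} → only 7 remains.
row 7, column 7 = 8: row 7 has {1,2,3,5,7,9}; col 7 has {2,3,5,7,9}; box has {1,2,3,4,5,6,7,9} → only 8 remains.
row 8, column 3 = 8: row 8 has {1,2,3,4,5,6,7,9}; col 3 has {3,5,6,9}; box has {2,5,9} → only 8 remains.
row 2, column 7 = 4: row 2 has {1,5,6,8,9}; col 7 has {2,3,5,7,8,9}; box has {1,2,3,5,6,7,8,9} → only 4 remains.
row 3, column 1 = 9: row 3 has {1,2,3,4,5,6,7}; col 1 has {2,4,5,8}; box has {5,6} → only 9 remains.
row 3, column 2 = 8: row 3 has {1,2,3,4,5,6,7,9}; col 2 has {5,7,9}; box has {5,6,9} → only 8 remains.
row 7, column 1 = 6: row 7 has {1,2,3,5,7,8,9}; col 1 has {2,4,5,8,9}; box has {2,5,8,9} → only 6 remains.
row 7, column 2 = 4: row 7 has {1,2,3,5,6,7,8,9}; col 2 has {5,7,8,9}; box has {2,5,6,8,9} → only 4 remains.
row 1, column 2 = 1: row 1 has {2,3,5,6,7,8,9}; col 2 has {4,5,7,8,9}; box has {5,6,8,9} → only 1 remains.
row 1, column 3 = 4: row 1 has {1,2,3,5,6,7,8,9}; col 3 has {3,5,6,8,9}; box has {1,5,6,8,9} → only 4 remains.
row 6, column 1 = 1: row 6 has {2,3,4,5,7,8,9}; col 1 has {2,4,5,6,8,9}; box has {3,4,5,7,8,9} → only 1 remains.
row 6, column 7 = 6: row 6 has {1,2,3,4,5,7,8,9}; col 7 has {2,3,4,5,7,8,9}; box has {2,3,4,5,7,8,9} → only 6 remains.
row 9, column 2 = 3: row 9 has {2,4,5,6,8,9}; col 2 has {1,4,5,7,8,9}; box has {2,4,5,6,8,9} → only 3 remains.
row 2, column 2 = 2: row 2 has {1,4,5,6,8,9}; col 2 has {1,3,4,5,7,8,9}; box has {1,4,5,6,8,9} → only 2 remains.
row 2, column 3 = 7: row 2 has {1,2,4,5,6,8,9}; col 3 has {3,4,5,6,8,9}; box has {1,2,4,5,6,8,9} → only 7 remains.
row 5, column 2 = 6: row 5 has {3,4,5,7,8,9}; col 2 has {1,2,3,4,5,7,8,9}; box has {1,3,4,5,7,8,9} → only 6 remains.
row 5, column 3 = 2: row 5 has {3,4,5,6,7,8,9}; col 3 has {3,4,5,6,7,8,9}; box has {1,3,4,5,6,7,8,9} → only 2 remains.
row 5, column 7 = 1: row 5 has {2,3,4,5,6,7,8,9}; col 7 has {2,3,4,5,6,7,8,9}; box has {2,3,4,5,6,7,8,9} → only 1 remains.
row 9, column 1 = 7: row 9 has {2,3,4,5,6,8,9}; col 1 has {1,2,4,5,6,8,9}; box has {2,3,4,5,6,8,9} → only 7 remains.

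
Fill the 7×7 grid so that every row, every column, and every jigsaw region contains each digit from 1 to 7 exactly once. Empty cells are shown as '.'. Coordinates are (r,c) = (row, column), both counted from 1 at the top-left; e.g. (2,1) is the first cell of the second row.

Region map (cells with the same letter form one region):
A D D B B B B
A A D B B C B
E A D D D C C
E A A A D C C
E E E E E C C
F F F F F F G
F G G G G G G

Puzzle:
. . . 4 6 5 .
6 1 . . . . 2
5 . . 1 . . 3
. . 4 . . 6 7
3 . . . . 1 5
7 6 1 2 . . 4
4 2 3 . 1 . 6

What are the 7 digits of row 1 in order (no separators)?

(1,1) = 2: row 1 has {4,5,6}; col 1 has {3,4,5,6,7}; region has {1,4,6} → only 2 remains.
(1,3) = 7: row 1 has {2,4,5,6}; col 3 has {1,3,4}; region has {1} → only 7 remains.
(1,7) = 1: row 1 has {2,4,5,6,7}; col 7 has {2,3,4,5,6,7}; region has {2,4,5,6} → only 1 remains.
(2,3) = 5 (sole candidate).
(2,6) = 4 (sole candidate).
(3,2) = 7 (sole candidate).
(3,6) = 2 (sole candidate).
(4,1) = 1 (sole candidate).
(5,2) = 4 (sole candidate).
(6,6) = 3 (sole candidate).
(7,6) = 7 (sole candidate).
(1,2) = 3: row 1 has {1,2,4,5,6,7}; col 2 has {1,2,4,6,7}; region has {1,5,7} → only 3 remains.

2374651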